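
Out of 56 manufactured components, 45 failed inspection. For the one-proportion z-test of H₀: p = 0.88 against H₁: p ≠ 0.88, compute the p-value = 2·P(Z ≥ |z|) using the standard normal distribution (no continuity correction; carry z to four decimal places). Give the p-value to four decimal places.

p-value = 0.0784

Sample proportion p̂ = 45/56 = 0.80357.
SE₀ = √(0.88·0.12/56) = 0.043425.
z = (p̂ − p₀)/SE = (45/56 − 0.88)/0.043425 ≈ -1.7600.
From the standard normal, 2·P(Z ≥ |z|) = 0.0784.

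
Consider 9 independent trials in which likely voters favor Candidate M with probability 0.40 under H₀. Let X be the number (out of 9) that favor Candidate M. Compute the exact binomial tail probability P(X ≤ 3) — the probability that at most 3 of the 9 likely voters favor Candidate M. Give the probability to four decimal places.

P = 0.4826

X is binomial with n = 9 and p = 0.40.
P(X ≤ 3) = C(9,0)·0.40^0·0.60^9 + C(9,1)·0.40^1·0.60^8 + C(9,2)·0.40^2·0.60^7 + C(9,3)·0.40^3·0.60^6.
= 0.010078 + 0.060466 + 0.161243 + 0.250823 = 0.4826.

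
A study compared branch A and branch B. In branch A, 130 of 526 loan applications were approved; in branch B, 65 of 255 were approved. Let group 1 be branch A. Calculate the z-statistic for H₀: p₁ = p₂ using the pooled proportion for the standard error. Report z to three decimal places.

z = -0.235

p̂₁ = 130/526 = 0.24715, p̂₂ = 65/255 = 0.25490.
Pooling: p̂ = 195/781 = 0.24968.
SE = √[p̂(1−p̂)(1/n₁+1/n₂)] = √[0.24968·0.75032·(1/526+1/255)] ≈ 0.033028.
z = -0.00775/0.033028 = -0.235.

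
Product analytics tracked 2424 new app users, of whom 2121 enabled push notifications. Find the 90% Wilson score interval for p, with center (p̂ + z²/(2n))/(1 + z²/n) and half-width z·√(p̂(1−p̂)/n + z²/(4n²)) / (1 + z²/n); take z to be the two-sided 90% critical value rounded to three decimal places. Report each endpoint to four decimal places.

Here p̂ = 2121/2424 = 0.87500 and z = 1.645 (z² = 2.706025).
Denominator 1 + z²/n = 1 + 2.706025/2424 = 1.001116.
Adjusted center: (0.87500 + z²/(2n))/1.001116 = 0.87458.
Radicand: p̂(1−p̂)/n + z²/(4n²) = 0.000045122 + 0.000000115 = 0.000045237.
Half-width = 1.645·√0.000045237/1.001116 = 0.01105.
So the interval runs from 0.8635 to 0.8856.

(0.8635, 0.8856)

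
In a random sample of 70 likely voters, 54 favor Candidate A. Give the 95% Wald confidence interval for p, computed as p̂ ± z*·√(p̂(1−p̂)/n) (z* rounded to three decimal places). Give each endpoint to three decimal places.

(0.673, 0.870)

The sample proportion is 54/70 = 0.77143.
Standard error of p̂: √(0.176327/70) = √0.002518950 = 0.050189.
For 95% confidence, z* = 1.960.
Margin of error: 1.960 × 0.050189 = 0.09837.
Interval: 0.77143 ± 0.09837 → (0.673, 0.870).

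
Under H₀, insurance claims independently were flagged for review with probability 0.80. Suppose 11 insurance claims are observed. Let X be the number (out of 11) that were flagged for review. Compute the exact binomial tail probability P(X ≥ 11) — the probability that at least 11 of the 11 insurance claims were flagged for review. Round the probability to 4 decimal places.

X ~ Binomial(n=11, p=0.80).
P(X ≥ 11) = C(11,11)·0.80^11·0.20^0.
= 0.085899 = 0.0859.

P = 0.0859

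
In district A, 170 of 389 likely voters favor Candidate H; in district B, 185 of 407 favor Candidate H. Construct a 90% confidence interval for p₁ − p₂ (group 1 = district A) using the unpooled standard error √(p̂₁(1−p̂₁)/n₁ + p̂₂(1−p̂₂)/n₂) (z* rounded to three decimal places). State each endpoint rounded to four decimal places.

p̂₁ = 170/389 = 0.43702, p̂₂ = 185/407 = 0.45455; p̂₁ − p̂₂ = -0.01753.
SE = √(0.000632476 + 0.000609174) = √0.001241650 = 0.035237.
z* = 1.645 at the 90% level. Margin of error = 0.05796.
Interval: -0.01753 ± 0.05796 → (-0.0755, 0.0404).

(-0.0755, 0.0404)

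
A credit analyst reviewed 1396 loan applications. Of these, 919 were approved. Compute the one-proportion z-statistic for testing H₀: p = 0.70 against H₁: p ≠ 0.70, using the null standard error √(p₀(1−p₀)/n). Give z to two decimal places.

z = -3.40

With x = 919 successes in n = 1396, p̂ = 0.65831.
SE₀ = √(0.70·0.30/1396) = 0.012265.
Test statistic: z = -0.04169/0.012265 = -3.40.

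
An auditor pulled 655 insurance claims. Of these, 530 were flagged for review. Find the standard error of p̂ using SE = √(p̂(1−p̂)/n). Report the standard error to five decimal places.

SE = 0.01535

With x = 530 successes in n = 655, p̂ = 0.80916.
p̂(1−p̂) = 0.80916·0.19084 = 0.154420.
SE = √(0.154420/655) = 0.01535.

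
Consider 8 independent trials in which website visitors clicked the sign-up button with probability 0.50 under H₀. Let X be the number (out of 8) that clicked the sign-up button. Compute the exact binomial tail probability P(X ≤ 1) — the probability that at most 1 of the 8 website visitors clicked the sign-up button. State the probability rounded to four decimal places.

X ~ Binomial(n=8, p=0.50).
P(X ≤ 1) = C(8,0)·0.50^0·0.50^8 + C(8,1)·0.50^1·0.50^7.
= 0.003906 + 0.031250 = 0.0352.

P = 0.0352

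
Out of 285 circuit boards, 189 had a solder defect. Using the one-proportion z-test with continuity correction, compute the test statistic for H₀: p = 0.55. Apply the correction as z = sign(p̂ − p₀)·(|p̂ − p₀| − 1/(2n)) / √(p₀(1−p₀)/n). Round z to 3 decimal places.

With x = 189 successes in n = 285, p̂ = 0.66316. p̂ − p₀ = 0.113158.
Continuity correction 1/(2n) = 1/570 = 0.001754.
Corrected numerator: |0.113158| − 0.001754 = 0.111404.
SE₀ = √(0.55·0.45/285) = 0.029469.
z = +0.111404/0.029469 = 3.780.

z = 3.780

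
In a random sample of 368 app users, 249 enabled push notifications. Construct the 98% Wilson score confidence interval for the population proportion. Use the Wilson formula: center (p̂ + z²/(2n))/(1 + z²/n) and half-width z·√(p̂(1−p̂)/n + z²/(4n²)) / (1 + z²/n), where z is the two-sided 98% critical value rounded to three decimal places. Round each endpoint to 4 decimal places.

Here p̂ = 249/368 = 0.67663 and z = 2.326 (z² = 5.410276).
Denominator 1 + z²/n = 1 + 5.410276/368 = 1.014702.
Center = (0.67663 + 0.007351)/1.014702 = 0.67407.
Radicand: p̂(1−p̂)/n + z²/(4n²) = 0.000594570 + 0.000009988 = 0.000604558.
Half-width = z·√(radicand)/denom = 2.326·0.024588/1.014702 = 0.05636.
CI: 0.67407 ± 0.05636 = (0.6177, 0.7304).

(0.6177, 0.7304)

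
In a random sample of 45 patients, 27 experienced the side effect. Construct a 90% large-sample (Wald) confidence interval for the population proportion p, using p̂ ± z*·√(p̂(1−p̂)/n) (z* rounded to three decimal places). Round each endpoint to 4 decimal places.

(0.4799, 0.7201)

With x = 27 successes in n = 45, p̂ = 0.60000.
SE(p̂) = √(0.60000·0.40000/45) = 0.073030.
For 90% confidence, z* = 1.645.
Margin of error: 1.645 × 0.073030 = 0.12013.
Interval: 0.60000 ± 0.12013 → (0.4799, 0.7201).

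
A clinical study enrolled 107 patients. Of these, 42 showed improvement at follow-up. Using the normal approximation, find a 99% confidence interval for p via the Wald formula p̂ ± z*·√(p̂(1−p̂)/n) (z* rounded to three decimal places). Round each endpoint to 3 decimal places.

Sample proportion p̂ = 42/107 = 0.39252.
SE = √(p̂(1−p̂)/n) = √(0.238449/107) = 0.047207.
The 99% critical value is z* = 2.576.
Margin = 2.576·0.047207 = 0.12161.
Interval: 0.39252 ± 0.12161 → (0.271, 0.514).

(0.271, 0.514)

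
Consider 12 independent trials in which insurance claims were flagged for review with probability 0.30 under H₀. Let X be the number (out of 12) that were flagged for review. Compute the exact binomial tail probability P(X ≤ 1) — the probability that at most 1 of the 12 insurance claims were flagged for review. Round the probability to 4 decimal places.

P = 0.0850

X ~ Binomial(n=12, p=0.30).
P(X ≤ 1) = C(12,0)·0.30^0·0.70^12 + C(12,1)·0.30^1·0.70^11.
= 0.013841 + 0.071184 = 0.0850.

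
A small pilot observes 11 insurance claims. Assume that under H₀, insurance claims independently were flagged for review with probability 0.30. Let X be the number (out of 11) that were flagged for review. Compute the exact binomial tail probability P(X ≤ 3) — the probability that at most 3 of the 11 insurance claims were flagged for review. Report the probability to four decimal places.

X ~ Binomial(n=11, p=0.30).
P(X ≤ 3) = C(11,0)·0.30^0·0.70^11 + C(11,1)·0.30^1·0.70^10 + C(11,2)·0.30^2·0.70^9 + C(11,3)·0.30^3·0.70^8.
= 0.019773 + 0.093217 + 0.199750 + 0.256822 = 0.5696.

P = 0.5696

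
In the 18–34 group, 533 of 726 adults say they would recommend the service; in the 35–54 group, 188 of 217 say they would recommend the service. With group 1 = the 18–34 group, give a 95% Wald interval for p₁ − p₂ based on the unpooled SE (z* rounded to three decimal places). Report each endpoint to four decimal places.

p̂₁ = 0.73416, p̂₂ = 0.86636, so the observed difference is -0.13220.
SE = √(0.000268828 + 0.000533552) = √0.000802380 = 0.028326.
For 95% confidence, z* = 1.960. Margin = 1.960·0.028326 = 0.05552.
Interval: -0.13220 ± 0.05552 → (-0.1877, -0.0767).

(-0.1877, -0.0767)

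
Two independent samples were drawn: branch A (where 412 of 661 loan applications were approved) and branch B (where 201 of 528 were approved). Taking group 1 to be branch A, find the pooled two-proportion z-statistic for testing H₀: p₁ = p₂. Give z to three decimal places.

Sample proportions: p̂₁ = 412/661 = 0.62330 and p̂₂ = 201/528 = 0.38068.
Pooling: p̂ = 613/1189 = 0.51556.
SE = √[p̂(1−p̂)(1/n₁+1/n₂)] = √[0.51556·0.48444·(1/661+1/528)] ≈ 0.029170.
z = (p̂₁ − p̂₂)/SE = (0.62330 − 0.38068)/0.029170 = 0.24262/0.029170 = 8.317.

z = 8.317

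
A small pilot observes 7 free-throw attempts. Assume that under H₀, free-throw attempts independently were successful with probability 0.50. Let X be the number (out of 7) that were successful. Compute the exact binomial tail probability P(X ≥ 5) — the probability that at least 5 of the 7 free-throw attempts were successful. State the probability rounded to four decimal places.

X is binomial with n = 7 and p = 0.50.
P(X ≥ 5) = C(7,5)·0.50^5·0.50^2 + C(7,6)·0.50^6·0.50^1 + C(7,7)·0.50^7·0.50^0.
= 0.164062 + 0.054688 + 0.007812 = 0.2266.

P = 0.2266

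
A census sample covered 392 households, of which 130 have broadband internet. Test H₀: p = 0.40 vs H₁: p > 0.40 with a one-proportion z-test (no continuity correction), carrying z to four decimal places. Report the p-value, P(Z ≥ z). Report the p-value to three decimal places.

With x = 130 successes in n = 392, p̂ = 0.33163.
SE₀ = √(0.40·0.60/392) = 0.024744.
Test statistic (full precision, shown to 4 dp): z = (130/392 − 0.40)/SE₀ ≈ -2.7630.
p-value = P(Z ≥ z) with z = -2.7630 → 0.997.

p-value = 0.997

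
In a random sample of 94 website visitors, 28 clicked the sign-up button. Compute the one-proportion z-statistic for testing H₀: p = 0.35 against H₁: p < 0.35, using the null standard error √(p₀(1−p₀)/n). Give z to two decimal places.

z = -1.06

p̂ = 28/94 = 0.29787.
Null standard error: √(0.35·0.65/94) = √0.002420213 = 0.049196.
Test statistic: z = -0.05213/0.049196 = -1.06.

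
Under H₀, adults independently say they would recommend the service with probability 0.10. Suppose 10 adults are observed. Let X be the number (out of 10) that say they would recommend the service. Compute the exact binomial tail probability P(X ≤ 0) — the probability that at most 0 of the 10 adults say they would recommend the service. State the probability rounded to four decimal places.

X is binomial with n = 10 and p = 0.10.
P(X ≤ 0) = C(10,0)·0.10^0·0.90^10.
= 0.348678 = 0.3487.

P = 0.3487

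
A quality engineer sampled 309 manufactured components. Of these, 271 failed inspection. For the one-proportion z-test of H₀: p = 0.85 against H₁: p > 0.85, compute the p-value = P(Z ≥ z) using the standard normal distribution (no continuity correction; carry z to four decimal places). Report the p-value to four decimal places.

p̂ = 271/309 = 0.87702.
SE₀ = √(0.85·0.15/309) = 0.020313.
z = (p̂ − p₀)/SE = (271/309 − 0.85)/0.020313 ≈ 1.3303.
From the standard normal, P(Z ≥ z) = 0.0917.

p-value = 0.0917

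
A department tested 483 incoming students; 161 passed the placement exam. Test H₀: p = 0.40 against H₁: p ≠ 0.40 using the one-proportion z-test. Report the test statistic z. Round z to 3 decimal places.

z = -2.991

Sample proportion p̂ = 161/483 = 0.33333.
SE₀ = √(0.40·0.60/483) = 0.022291.
Test statistic: z = -0.06667/0.022291 = -2.991.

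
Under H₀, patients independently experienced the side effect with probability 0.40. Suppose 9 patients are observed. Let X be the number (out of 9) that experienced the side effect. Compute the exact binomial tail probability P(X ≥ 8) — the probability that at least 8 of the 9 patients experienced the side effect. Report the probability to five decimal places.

P = 0.00380

X is binomial with n = 9 and p = 0.40.
P(X ≥ 8) = C(9,8)·0.40^8·0.60^1 + C(9,9)·0.40^9·0.60^0.
= 0.003539 + 0.000262 = 0.00380.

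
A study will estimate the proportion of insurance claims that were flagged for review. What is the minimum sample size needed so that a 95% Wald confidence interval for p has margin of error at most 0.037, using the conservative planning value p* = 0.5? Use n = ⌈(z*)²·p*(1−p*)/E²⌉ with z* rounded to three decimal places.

n = 702

For 95% confidence, z* = 1.960.
p*(1−p*) = 0.2500.
Required n before rounding: 3.841600 × 0.2500 / 0.037² = 701.534.
⌈701.534⌉ = 702.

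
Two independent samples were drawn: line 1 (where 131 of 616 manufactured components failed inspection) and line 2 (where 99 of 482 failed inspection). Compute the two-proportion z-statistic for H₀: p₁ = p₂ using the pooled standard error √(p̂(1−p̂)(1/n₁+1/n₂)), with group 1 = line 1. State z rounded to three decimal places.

z = 0.294

Sample proportions: p̂₁ = 131/616 = 0.21266 and p̂₂ = 99/482 = 0.20539.
Pooled p̂ = (131+99)/(616+482) = 230/1098 = 0.20947.
Pooled SE = √[0.1655933·0.00369807] ≈ 0.024746.
z = (p̂₁ − p̂₂)/SE = (0.21266 − 0.20539)/0.024746 = 0.00727/0.024746 = 0.294.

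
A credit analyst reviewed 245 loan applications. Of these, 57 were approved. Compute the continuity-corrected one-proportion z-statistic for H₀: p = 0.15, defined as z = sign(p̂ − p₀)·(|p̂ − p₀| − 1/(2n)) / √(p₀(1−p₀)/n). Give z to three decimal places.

p̂ = 57/245 = 0.23265. p̂ − p₀ = 0.082653.
1/(2n) = 0.002041.
Corrected numerator: |0.082653| − 0.002041 = 0.080612.
Null standard error: √(0.15·0.85/245) = √0.000520408 = 0.022812.
z = (+)0.080612/0.022812 = 3.534.

z = 3.534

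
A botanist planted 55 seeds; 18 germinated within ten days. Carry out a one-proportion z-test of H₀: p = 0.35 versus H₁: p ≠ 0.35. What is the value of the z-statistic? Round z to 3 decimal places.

p̂ = 18/55 = 0.32727.
Under H₀, SE = √(p₀(1−p₀)/n) = √(0.35·0.65/55) = √0.004136364 = 0.064315.
Test statistic: z = -0.02273/0.064315 = -0.353.

z = -0.353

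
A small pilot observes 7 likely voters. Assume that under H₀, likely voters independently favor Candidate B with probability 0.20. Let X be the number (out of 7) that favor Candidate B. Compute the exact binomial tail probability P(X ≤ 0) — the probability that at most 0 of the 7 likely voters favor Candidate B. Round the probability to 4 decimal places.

X is binomial with n = 7 and p = 0.20.
P(X ≤ 0) = C(7,0)·0.20^0·0.80^7.
= 0.209715 = 0.2097.

P = 0.2097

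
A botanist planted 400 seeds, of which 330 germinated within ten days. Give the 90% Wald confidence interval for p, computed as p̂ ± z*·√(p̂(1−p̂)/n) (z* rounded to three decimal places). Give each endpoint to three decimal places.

(0.794, 0.856)

p̂ = 330/400 = 0.82500.
Standard error of p̂: √(0.144375/400) = √0.000360938 = 0.018998.
The 90% critical value is z* = 1.645.
Margin = 1.645·0.018998 = 0.03125.
Interval: 0.82500 ± 0.03125 → (0.794, 0.856).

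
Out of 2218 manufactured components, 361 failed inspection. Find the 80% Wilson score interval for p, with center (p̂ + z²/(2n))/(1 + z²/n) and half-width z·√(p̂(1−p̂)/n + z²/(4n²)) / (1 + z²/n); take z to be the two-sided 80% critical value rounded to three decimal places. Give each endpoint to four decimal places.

(0.1530, 0.1731)

Here p̂ = 361/2218 = 0.16276 and z = 1.282 (z² = 1.643524).
1 + z²/n = 1.000741.
Center = (0.16276 + 0.000370)/1.000741 = 0.16301.
Radicand: p̂(1−p̂)/n + z²/(4n²) = 0.000061438 + 0.000000084 = 0.000061522.
Half-width = z·√(radicand)/denom = 1.282·0.007844/1.000741 = 0.01005.
Interval: 0.16301 ± 0.01005 → (0.1530, 0.1731).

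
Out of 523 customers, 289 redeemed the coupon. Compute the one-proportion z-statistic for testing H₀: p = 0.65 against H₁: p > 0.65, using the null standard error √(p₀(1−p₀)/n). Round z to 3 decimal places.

p̂ = 289/523 = 0.55258.
SE₀ = √(0.65·0.35/523) = 0.020856.
z = (p̂ − p₀)/SE = (0.55258 − 0.65)/0.020856 = -4.671.

z = -4.671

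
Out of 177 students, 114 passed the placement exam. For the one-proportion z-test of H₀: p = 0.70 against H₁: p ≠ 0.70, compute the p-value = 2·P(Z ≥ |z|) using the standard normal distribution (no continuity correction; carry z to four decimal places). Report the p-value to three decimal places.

p-value = 0.104

Sample proportion p̂ = 114/177 = 0.64407.
SE₀ = √(0.70·0.30/177) = 0.034445.
Test statistic (full precision, shown to 4 dp): z = (114/177 − 0.70)/SE₀ ≈ -1.6238.
From the standard normal, 2·P(Z ≥ |z|) = 0.104.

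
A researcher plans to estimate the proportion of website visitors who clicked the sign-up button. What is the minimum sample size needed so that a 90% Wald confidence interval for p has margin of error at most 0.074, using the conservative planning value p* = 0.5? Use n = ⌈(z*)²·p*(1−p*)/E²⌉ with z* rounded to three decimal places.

n = 124

z* = 1.645 at the 90% level.
p*(1−p*) = 0.2500.
Required n before rounding: 2.706025 × 0.2500 / 0.074² = 123.540.
Rounding up, n = 124.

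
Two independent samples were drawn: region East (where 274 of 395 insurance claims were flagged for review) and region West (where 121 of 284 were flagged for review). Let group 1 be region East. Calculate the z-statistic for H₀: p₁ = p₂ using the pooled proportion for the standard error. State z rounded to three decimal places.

z = 6.973

p̂₁ = 274/395 = 0.69367, p̂₂ = 121/284 = 0.42606.
Pooling: p̂ = 395/679 = 0.58174.
Pooled SE = √[0.2433189·0.00605277] ≈ 0.038376.
z = (p̂₁ − p̂₂)/SE = (0.69367 − 0.42606)/0.038376 = 0.26761/0.038376 = 6.973.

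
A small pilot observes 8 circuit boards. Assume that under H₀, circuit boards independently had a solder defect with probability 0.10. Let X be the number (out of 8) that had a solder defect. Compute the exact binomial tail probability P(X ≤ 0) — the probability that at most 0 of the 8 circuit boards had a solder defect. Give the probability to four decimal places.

P = 0.4305

X is binomial with n = 8 and p = 0.10.
P(X ≤ 0) = C(8,0)·0.10^0·0.90^8.
= 0.430467 = 0.4305.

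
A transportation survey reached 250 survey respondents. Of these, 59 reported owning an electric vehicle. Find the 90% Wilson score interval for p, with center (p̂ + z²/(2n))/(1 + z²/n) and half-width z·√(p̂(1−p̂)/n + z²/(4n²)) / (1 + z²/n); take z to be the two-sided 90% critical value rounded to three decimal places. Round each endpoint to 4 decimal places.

Here p̂ = 59/250 = 0.23600 and z = 1.645 (z² = 2.706025).
1 + z²/n = 1.010824.
Adjusted center: (0.23600 + z²/(2n))/1.010824 = 0.23883.
Radicand: p̂(1−p̂)/n + z²/(4n²) = 0.000721216 + 0.000010824 = 0.000732040.
Half-width = z·√(radicand)/denom = 1.645·0.027056/1.010824 = 0.04403.
CI: 0.23883 ± 0.04403 = (0.1948, 0.2829).

(0.1948, 0.2829)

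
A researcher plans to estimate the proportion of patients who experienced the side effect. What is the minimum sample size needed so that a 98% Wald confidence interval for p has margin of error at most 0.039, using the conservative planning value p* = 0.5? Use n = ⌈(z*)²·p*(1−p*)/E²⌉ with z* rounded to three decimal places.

n = 890

The 98% critical value is z* = 2.326.
p*(1−p*) = 0.2500.
(z*)²·p*(1−p*)/E² = 5.410276·0.2500/0.001521 = 889.263.
⌈889.263⌉ = 890.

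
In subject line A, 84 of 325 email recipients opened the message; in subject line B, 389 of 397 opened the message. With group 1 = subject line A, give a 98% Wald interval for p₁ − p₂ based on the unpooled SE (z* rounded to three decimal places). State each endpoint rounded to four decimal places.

p̂₁ = 0.25846, p̂₂ = 0.97985, so the observed difference is -0.72139.
Unpooled SE = √(p̂₁(1−p̂₁)/n₁ + p̂₂(1−p̂₂)/n₂) = √(0.000589721 + 0.000049736) = 0.025287.
z* = 2.326 at the 98% level. Margin = 2.326·0.025287 = 0.05882.
CI: -0.72139 ± 0.05882 = (-0.7802, -0.6626).

(-0.7802, -0.6626)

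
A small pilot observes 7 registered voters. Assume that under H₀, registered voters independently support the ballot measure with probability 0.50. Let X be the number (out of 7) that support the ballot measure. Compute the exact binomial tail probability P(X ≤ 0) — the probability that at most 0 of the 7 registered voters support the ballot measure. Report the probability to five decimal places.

X is binomial with n = 7 and p = 0.50.
P(X ≤ 0) = C(7,0)·0.50^0·0.50^7.
= 0.007812 = 0.00781.

P = 0.00781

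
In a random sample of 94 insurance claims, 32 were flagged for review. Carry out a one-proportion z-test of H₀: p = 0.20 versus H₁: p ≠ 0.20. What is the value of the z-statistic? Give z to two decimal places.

z = 3.40

The sample proportion is 32/94 = 0.34043.
Under H₀, SE = √(p₀(1−p₀)/n) = √(0.20·0.80/94) = √0.001702128 = 0.041257.
z = (0.34043 − 0.20)/0.041257 = 0.14043/0.041257 = 3.40.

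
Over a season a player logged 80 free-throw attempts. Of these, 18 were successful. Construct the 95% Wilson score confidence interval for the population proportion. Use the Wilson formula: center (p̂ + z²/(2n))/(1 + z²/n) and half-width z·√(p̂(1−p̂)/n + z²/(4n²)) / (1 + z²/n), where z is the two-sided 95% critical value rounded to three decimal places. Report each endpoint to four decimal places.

p̂ = 18/80 = 0.22500; z = 1.960, so z² = 3.841600.
Denominator 1 + z²/n = 1 + 3.841600/80 = 1.048020.
Center = (0.22500 + 0.024010)/1.048020 = 0.23760.
Radicand: p̂(1−p̂)/n + z²/(4n²) = 0.002179688 + 0.000150062 = 0.002329750.
Half-width = z·√(radicand)/denom = 1.960·0.048267/1.048020 = 0.09027.
Interval: 0.23760 ± 0.09027 → (0.1473, 0.3279).

(0.1473, 0.3279)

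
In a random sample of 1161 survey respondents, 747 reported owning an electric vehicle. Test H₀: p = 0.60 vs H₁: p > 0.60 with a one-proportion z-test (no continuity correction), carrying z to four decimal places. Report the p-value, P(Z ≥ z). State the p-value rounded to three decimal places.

The sample proportion is 747/1161 = 0.64341.
SE₀ = √(0.60·0.40/1161) = 0.014378.
z = (p̂ − p₀)/SE = (747/1161 − 0.60)/0.014378 ≈ 3.0193.
From the standard normal, P(Z ≥ z) = 0.001.

p-value = 0.001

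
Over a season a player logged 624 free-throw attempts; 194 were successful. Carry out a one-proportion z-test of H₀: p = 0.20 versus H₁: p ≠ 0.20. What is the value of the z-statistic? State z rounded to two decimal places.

z = 6.93

The sample proportion is 194/624 = 0.31090.
SE₀ = √(0.20·0.80/624) = 0.016013.
z = (p̂ − p₀)/SE = (0.31090 − 0.20)/0.016013 = 6.93.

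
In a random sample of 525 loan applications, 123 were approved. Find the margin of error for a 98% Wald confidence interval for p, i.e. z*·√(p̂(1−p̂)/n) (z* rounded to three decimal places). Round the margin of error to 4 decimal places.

Sample proportion p̂ = 123/525 = 0.23429.
Standard error of p̂: √(0.179396/525) = √0.000341707 = 0.018485.
z* = 2.326 at the 98% level.
Margin of error = z*·SE = 2.326 × 0.018485 = 0.0430.

ME = 0.0430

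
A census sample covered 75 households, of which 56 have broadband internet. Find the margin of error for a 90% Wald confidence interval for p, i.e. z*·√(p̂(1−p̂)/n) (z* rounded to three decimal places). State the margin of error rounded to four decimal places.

p̂ = 56/75 = 0.74667.
Standard error of p̂: √(0.189156/75) = √0.002522074 = 0.050220.
For 90% confidence, z* = 1.645.
ME = 1.645·0.050220 = 0.0826.

ME = 0.0826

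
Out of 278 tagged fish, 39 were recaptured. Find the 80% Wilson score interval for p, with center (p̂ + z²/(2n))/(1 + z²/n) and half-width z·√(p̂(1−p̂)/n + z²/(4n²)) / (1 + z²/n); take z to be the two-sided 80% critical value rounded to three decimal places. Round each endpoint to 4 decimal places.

(0.1157, 0.1691)

Here p̂ = 39/278 = 0.14029 and z = 1.282 (z² = 1.643524).
Denominator 1 + z²/n = 1 + 1.643524/278 = 1.005912.
Adjusted center: (0.14029 + z²/(2n))/1.005912 = 0.14240.
Radicand: p̂(1−p̂)/n + z²/(4n²) = 0.000433839 + 0.000005317 = 0.000439156.
Half-width = 1.282·√0.000439156/1.005912 = 0.02671.
So the interval runs from 0.1157 to 0.1691.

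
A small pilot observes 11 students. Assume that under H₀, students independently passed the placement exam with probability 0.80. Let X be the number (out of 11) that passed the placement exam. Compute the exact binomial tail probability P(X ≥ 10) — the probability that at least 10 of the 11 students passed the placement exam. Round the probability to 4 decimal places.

P = 0.3221

X is binomial with n = 11 and p = 0.80.
P(X ≥ 10) = C(11,10)·0.80^10·0.20^1 + C(11,11)·0.80^11·0.20^0.
= 0.236223 + 0.085899 = 0.3221.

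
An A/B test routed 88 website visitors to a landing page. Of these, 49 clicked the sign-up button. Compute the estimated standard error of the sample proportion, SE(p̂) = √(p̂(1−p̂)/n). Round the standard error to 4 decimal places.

SE = 0.0530

p̂ = 49/88 = 0.55682.
p̂(1−p̂) = 0.246771.
Dividing by n and taking the root: √0.002804216 = 0.0530.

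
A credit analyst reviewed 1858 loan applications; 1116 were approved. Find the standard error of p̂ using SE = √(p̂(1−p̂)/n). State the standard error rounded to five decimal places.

SE = 0.01136

With x = 1116 successes in n = 1858, p̂ = 0.60065.
p̂(1−p̂) = 0.60065·0.39935 = 0.239870.
Dividing by n and taking the root: √0.000129101 = 0.01136.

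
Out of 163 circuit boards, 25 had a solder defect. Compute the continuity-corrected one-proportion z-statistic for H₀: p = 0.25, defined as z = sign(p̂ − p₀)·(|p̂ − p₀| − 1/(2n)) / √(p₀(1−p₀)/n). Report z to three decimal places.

z = -2.759

Sample proportion p̂ = 25/163 = 0.15337. p̂ − p₀ = -0.096626.
Continuity correction 1/(2n) = 1/326 = 0.003067.
Corrected numerator: |-0.096626| − 0.003067 = 0.093559.
Null standard error: √(0.25·0.75/163) = √0.001150307 = 0.033916.
z = −0.093559/0.033916 = -2.759.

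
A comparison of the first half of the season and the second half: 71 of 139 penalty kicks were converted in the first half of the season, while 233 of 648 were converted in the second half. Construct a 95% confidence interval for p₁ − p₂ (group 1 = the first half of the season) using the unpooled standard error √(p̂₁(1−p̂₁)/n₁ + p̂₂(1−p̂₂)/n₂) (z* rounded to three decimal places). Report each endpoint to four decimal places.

(0.0603, 0.2422)

p̂₁ = 0.51079, p̂₂ = 0.35957, so the observed difference is 0.15122.
Unpooled SE = √(p̂₁(1−p̂₁)/n₁ + p̂₂(1−p̂₂)/n₂) = √(0.001797723 + 0.000355369) = 0.046401.
The 95% critical value is z* = 1.960. Margin = 1.960·0.046401 = 0.09095.
So the interval runs from 0.0603 to 0.2422.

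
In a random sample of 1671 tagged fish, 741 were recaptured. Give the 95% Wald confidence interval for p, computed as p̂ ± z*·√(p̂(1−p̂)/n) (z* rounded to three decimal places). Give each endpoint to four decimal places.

(0.4196, 0.4673)

The sample proportion is 741/1671 = 0.44345.
SE(p̂) = √(0.44345·0.55655/1671) = 0.012153.
The 95% critical value is z* = 1.960.
Margin = 1.960·0.012153 = 0.02382.
CI: 0.44345 ± 0.02382 = (0.4196, 0.4673).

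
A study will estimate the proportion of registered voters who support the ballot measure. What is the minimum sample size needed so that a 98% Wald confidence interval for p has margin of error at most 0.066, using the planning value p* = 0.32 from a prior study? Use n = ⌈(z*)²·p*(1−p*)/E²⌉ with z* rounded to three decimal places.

For 98% confidence, z* = 2.326.
p*(1−p*) = 0.2176.
Required n before rounding: 5.410276 × 0.2176 / 0.066² = 270.265.
Rounding up, n = 271.

n = 271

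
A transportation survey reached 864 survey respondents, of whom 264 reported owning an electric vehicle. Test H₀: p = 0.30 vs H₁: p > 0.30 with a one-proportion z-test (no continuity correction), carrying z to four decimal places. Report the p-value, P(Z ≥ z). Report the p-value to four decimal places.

p-value = 0.3608

p̂ = 264/864 = 0.30556.
Null standard error: √(0.30·0.70/864) = √0.000243056 = 0.015590.
Test statistic (full precision, shown to 4 dp): z = (264/864 − 0.30)/SE₀ ≈ 0.3563.
p-value = P(Z ≥ z) with z = 0.3563 → 0.3608.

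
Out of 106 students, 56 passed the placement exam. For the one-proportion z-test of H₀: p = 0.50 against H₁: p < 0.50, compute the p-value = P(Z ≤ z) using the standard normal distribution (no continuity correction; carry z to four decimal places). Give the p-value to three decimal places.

p-value = 0.720

The sample proportion is 56/106 = 0.52830.
Under H₀, SE = √(p₀(1−p₀)/n) = √(0.50·0.50/106) = √0.002358491 = 0.048564.
z = (p̂ − p₀)/SE = (56/106 − 0.50)/0.048564 ≈ 0.5828.
p-value = P(Z ≤ z) with z = 0.5828 → 0.720.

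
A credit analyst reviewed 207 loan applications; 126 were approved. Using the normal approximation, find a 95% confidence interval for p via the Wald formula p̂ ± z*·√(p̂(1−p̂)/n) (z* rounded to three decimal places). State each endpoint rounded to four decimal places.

p̂ = 126/207 = 0.60870.
Standard error of p̂: √(0.238185/207) = √0.001150653 = 0.033921.
The 95% critical value is z* = 1.960.
Margin = 1.960·0.033921 = 0.06649.
So the interval runs from 0.5422 to 0.6752.

(0.5422, 0.6752)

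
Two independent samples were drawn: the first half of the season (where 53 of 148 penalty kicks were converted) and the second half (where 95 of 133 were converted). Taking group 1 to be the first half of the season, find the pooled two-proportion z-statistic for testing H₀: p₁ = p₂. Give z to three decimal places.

z = -5.971

p̂₁ = 53/148 = 0.35811, p̂₂ = 95/133 = 0.71429.
Pooled p̂ = (53+95)/(148+133) = 148/281 = 0.52669.
SE = √[p̂(1−p̂)(1/n₁+1/n₂)] = √[0.52669·0.47331·(1/148+1/133)] ≈ 0.059655.
z = -0.35618/0.059655 = -5.971.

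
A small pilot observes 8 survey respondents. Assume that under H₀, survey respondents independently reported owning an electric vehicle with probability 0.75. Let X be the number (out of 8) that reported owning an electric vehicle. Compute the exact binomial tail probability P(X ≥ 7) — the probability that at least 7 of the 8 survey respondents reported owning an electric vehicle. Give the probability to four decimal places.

X ~ Binomial(n=8, p=0.75).
P(X ≥ 7) = C(8,7)·0.75^7·0.25^1 + C(8,8)·0.75^8·0.25^0.
= 0.266968 + 0.100113 = 0.3671.

P = 0.3671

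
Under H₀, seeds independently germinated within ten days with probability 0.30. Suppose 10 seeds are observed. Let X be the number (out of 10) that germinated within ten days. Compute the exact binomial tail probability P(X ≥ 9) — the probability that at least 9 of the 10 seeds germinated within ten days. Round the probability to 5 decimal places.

P = 0.00014

X is binomial with n = 10 and p = 0.30.
P(X ≥ 9) = C(10,9)·0.30^9·0.70^1 + C(10,10)·0.30^10·0.70^0.
= 0.000138 + 0.000006 = 0.00014.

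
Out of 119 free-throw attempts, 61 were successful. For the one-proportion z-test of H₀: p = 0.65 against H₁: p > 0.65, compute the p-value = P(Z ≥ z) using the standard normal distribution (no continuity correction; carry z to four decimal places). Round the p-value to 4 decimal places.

With x = 61 successes in n = 119, p̂ = 0.51261.
SE₀ = √(0.65·0.35/119) = 0.043724.
z = (p̂ − p₀)/SE = (61/119 − 0.65)/0.043724 ≈ -3.1423.
p-value = P(Z ≥ z) with z = -3.1423 → 0.9992.

p-value = 0.9992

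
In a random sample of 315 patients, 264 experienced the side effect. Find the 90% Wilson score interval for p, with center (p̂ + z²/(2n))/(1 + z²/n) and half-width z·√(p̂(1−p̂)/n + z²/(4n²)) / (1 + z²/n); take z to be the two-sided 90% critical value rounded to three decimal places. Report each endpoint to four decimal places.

(0.8011, 0.8693)

p̂ = 264/315 = 0.83810; z = 1.645, so z² = 2.706025.
Denominator 1 + z²/n = 1 + 2.706025/315 = 1.008591.
Center = (0.83810 + 0.004295)/1.008591 = 0.83522.
Radicand: p̂(1−p̂)/n + z²/(4n²) = 0.000430767 + 0.000006818 = 0.000437585.
Half-width = 1.645·√0.000437585/1.008591 = 0.03412.
So the interval runs from 0.8011 to 0.8693.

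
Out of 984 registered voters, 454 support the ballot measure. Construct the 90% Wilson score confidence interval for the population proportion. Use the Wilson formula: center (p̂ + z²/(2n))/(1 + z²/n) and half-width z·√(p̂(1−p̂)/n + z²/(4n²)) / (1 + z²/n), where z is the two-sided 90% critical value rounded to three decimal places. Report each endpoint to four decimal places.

p̂ = 454/984 = 0.46138; z = 1.645, so z² = 2.706025.
1 + z²/n = 1.002750.
Adjusted center: (0.46138 + z²/(2n))/1.002750 = 0.46149.
Radicand: p̂(1−p̂)/n + z²/(4n²) = 0.000252549 + 0.000000699 = 0.000253248.
Half-width = z·√(radicand)/denom = 1.645·0.015914/1.002750 = 0.02611.
So the interval runs from 0.4354 to 0.4876.

(0.4354, 0.4876)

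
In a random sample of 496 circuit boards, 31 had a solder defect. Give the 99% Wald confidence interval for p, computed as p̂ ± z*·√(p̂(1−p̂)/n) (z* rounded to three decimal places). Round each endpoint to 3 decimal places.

(0.035, 0.090)

The sample proportion is 31/496 = 0.06250.
SE(p̂) = √(0.06250·0.93750/496) = 0.010869.
The 99% critical value is z* = 2.576.
Margin = 2.576·0.010869 = 0.02800.
So the interval runs from 0.035 to 0.090.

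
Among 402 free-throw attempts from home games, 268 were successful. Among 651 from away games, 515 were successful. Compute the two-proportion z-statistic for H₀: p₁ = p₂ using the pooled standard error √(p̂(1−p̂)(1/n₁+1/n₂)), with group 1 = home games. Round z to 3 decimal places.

Sample proportions: p̂₁ = 268/402 = 0.66667 and p̂₂ = 515/651 = 0.79109.
Pooling: p̂ = 783/1053 = 0.74359.
SE = √[p̂(1−p̂)(1/n₁+1/n₂)] = √[0.74359·0.25641·(1/402+1/651)] ≈ 0.027698.
z = (p̂₁ − p̂₂)/SE = (0.66667 − 0.79109)/0.027698 = -0.12442/0.027698 = -4.492.

z = -4.492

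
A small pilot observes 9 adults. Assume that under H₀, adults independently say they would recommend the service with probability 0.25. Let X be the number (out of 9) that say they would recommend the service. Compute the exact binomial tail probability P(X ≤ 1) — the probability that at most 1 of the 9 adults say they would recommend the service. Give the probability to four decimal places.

P = 0.3003

X is binomial with n = 9 and p = 0.25.
P(X ≤ 1) = C(9,0)·0.25^0·0.75^9 + C(9,1)·0.25^1·0.75^8.
= 0.075085 + 0.225254 = 0.3003.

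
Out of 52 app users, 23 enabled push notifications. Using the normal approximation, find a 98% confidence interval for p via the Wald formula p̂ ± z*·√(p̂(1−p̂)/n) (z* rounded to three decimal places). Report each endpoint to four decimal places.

Sample proportion p̂ = 23/52 = 0.44231.
SE(p̂) = √(0.44231·0.55769/52) = 0.068874.
For 98% confidence, z* = 2.326.
Margin of error: 2.326 × 0.068874 = 0.16020.
So the interval runs from 0.2821 to 0.6025.

(0.2821, 0.6025)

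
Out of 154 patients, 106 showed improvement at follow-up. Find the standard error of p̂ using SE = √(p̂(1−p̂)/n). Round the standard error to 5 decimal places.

With x = 106 successes in n = 154, p̂ = 0.68831.
p̂(1−p̂) = 0.68831·0.31169 = 0.214539.
SE = √(0.214539/154) = 0.03732.

SE = 0.03732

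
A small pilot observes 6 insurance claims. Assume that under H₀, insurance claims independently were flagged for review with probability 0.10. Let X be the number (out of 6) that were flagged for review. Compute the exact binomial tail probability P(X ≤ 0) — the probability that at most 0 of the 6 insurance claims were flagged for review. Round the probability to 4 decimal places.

X ~ Binomial(n=6, p=0.10).
P(X ≤ 0) = C(6,0)·0.10^0·0.90^6.
= 0.531441 = 0.5314.

P = 0.5314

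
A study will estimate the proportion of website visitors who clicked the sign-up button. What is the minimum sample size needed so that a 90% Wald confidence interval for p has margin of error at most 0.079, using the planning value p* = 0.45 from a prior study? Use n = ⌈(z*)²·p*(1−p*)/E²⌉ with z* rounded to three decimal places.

z* = 1.645 at the 90% level.
p*(1−p*) = 0.2475.
(z*)²·p*(1−p*)/E² = 2.706025·0.2475/0.006241 = 107.313.
Rounding up, n = 108.

n = 108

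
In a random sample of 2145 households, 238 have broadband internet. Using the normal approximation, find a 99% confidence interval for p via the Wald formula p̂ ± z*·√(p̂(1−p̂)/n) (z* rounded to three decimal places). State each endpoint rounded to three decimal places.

Sample proportion p̂ = 238/2145 = 0.11096.
Standard error of p̂: √(0.098645/2145) = √0.000045988 = 0.006781.
The 99% critical value is z* = 2.576.
Margin = 2.576·0.006781 = 0.01747.
CI: 0.11096 ± 0.01747 = (0.093, 0.128).

(0.093, 0.128)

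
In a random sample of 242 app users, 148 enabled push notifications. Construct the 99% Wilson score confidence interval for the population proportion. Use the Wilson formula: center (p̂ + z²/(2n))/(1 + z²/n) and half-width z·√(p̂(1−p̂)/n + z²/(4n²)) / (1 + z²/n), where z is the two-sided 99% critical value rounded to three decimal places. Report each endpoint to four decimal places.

Here p̂ = 148/242 = 0.61157 and z = 2.576 (z² = 6.635776).
1 + z²/n = 1.027421.
Center = (0.61157 + 0.013710)/1.027421 = 0.60859.
Radicand: p̂(1−p̂)/n + z²/(4n²) = 0.000981620 + 0.000028327 = 0.001009947.
Half-width = z·√(radicand)/denom = 2.576·0.031780/1.027421 = 0.07968.
CI: 0.60859 ± 0.07968 = (0.5289, 0.6883).

(0.5289, 0.6883)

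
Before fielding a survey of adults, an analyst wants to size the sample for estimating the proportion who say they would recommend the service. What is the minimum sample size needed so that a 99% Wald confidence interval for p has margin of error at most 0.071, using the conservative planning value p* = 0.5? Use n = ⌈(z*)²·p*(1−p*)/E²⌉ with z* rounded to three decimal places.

z* = 2.576 at the 99% level.
p*(1−p*) = 0.50·0.50 = 0.2500.
(z*)²·p*(1−p*)/E² = 6.635776·0.2500/0.005041 = 329.090.
⌈329.090⌉ = 330.

n = 330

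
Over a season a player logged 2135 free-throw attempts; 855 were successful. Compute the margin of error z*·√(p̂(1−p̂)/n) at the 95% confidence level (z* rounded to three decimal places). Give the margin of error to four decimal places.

ME = 0.0208

p̂ = 855/2135 = 0.40047.
SE = √(p̂(1−p̂)/n) = √(0.240093/2135) = 0.010605.
For 95% confidence, z* = 1.960.
ME = 1.960·0.010605 = 0.0208.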